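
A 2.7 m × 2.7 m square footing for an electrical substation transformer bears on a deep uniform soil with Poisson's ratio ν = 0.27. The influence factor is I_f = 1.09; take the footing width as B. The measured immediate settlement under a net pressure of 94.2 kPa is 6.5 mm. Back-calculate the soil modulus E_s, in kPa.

E_s ≈ 39500 kPa

S_e = q·B·(1−ν²)/E_s · I_f  ⇒  E_s = q·B·(1−ν²)·I_f / S_e.
E_s = 94.2 × 2.7 × 0.9271 × 1.09 / 0.0065 = 39540 kPa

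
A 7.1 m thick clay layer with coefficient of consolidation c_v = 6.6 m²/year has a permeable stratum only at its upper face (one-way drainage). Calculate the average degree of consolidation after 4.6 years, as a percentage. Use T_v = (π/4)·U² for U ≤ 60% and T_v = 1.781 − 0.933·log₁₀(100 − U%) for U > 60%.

U ≈ 81.7 %

Drainage path length: H_d = H = 7.1 m (single drainage).
T_v = c_v·t/H_d² = 6.6×4.6/7.1² = 0.60226.
T_v = 0.60226 corresponds to the U > 60% branch:
U = 1 − 10^((1.781 − T_v)/0.933)/100 = 0.8166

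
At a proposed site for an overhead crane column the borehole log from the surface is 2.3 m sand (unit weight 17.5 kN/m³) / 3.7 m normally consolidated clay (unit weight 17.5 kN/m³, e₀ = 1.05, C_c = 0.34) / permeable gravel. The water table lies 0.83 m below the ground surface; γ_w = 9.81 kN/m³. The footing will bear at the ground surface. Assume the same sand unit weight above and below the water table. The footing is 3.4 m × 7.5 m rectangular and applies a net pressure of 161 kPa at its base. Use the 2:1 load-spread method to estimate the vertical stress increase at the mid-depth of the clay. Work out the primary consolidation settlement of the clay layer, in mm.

S_c ≈ 206 mm

Mid-depth of clay below the ground surface: z = 2.3 + 3.7/2 = 4.15 m.
Total vertical stress at mid-clay: σ_v = 17.5×2.3 + 17.5×1.85 = 72.625 kPa.
Pore pressure: u = 9.81×(4.15 − 0.83) = 32.569 kPa.
Initial effective stress: σ'_0 = σ_v − u = 72.625 − 32.569 = 40.056 kPa.
Stress increase at mid-clay by the 2:1 spreading method:
Δσ = qBL/((B+z)(L+z)) = 161×3.4×7.5/((3.4+4.15)(7.5+4.15)) = 46.676 kPa
Final effective stress: σ'_f = σ'_0 + Δσ = 40.056 + 46.676 = 86.732 kPa.
Normally consolidated clay, so the full stress increment lies on the virgin compression line:
S_c = C_c·H/(1+e₀)·log₁₀(σ'_f/σ'_0) = 0.34×3.7/(1+1.05)×log₁₀(86.732/40.056)
    = 0.61366 × 0.33551 = 0.2059 m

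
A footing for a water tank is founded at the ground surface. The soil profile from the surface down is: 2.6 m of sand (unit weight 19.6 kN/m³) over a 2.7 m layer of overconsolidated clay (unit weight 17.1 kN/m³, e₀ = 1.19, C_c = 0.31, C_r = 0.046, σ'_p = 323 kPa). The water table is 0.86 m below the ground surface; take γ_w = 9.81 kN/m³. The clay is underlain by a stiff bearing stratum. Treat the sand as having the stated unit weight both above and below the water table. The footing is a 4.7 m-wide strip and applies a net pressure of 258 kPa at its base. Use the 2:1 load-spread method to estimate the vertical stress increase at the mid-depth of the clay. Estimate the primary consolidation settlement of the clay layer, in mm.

S_c ≈ 35.4 mm

Mid-depth of clay below the ground surface: z = 2.6 + 2.7/2 = 3.95 m.
Total vertical stress at mid-clay: σ_v = 19.6×2.6 + 17.1×1.35 = 74.045 kPa.
Pore pressure: u = 9.81×(3.95 − 0.86) = 30.313 kPa.
Initial effective stress: σ'_0 = σ_v − u = 74.045 − 30.313 = 43.732 kPa.
Stress increase at mid-clay by the 2:1 spreading method:
Δσ = qB/(B+z) = 258×4.7/(4.7+3.95) = 140.18 kPa
Final effective stress: σ'_f = 43.732 + 140.18 = 183.91 kPa.
σ'_f = 183.91 ≤ σ'_p = 323 kPa, so the clay remains overconsolidated and only the recompression index applies:
S_c = C_r·H/(1+e₀)·log₁₀(σ'_f/σ'_0) = 0.046×2.7/2.19×log₁₀(183.91/43.732)
    = 0.056713 × 0.62381 = 0.03538 m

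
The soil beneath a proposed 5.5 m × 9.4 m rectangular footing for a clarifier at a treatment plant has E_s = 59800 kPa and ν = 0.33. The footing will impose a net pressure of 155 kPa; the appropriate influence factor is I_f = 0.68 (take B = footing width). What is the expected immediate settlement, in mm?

Immediate (elastic) settlement: S_e = q·B·(1−ν²)/E_s · I_f.
S_e = 155 × 5.5 × (1 − 0.33²) / 59800 × 0.68
    = 155 × 5.5 × 0.8911 / 59800 × 0.68
    = 0.008638 m = 8.638 mm

S_e ≈ 8.64 mm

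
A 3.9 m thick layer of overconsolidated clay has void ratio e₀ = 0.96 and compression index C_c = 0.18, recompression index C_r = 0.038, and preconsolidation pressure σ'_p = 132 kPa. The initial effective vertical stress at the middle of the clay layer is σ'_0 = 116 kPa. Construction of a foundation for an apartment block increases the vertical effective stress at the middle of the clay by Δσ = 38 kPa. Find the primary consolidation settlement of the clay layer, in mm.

S_c ≈ 28.2 mm

Final effective stress: σ'_f = 116 + 38 = 154 kPa.
σ'_f = 154 > σ'_p = 132 kPa, so the stress path crosses the preconsolidation pressure — recompression up to σ'_p, then virgin compression beyond:
S_c = H/(1+e₀)·[C_r·log₁₀(σ'_p/σ'_0) + C_c·log₁₀(σ'_f/σ'_p)]
    = 3.9/1.96 × [0.038×log₁₀(132/116) + 0.18×log₁₀(154/132)]
    = 1.9898 × [0.0021324 + 0.01205] = 0.02822 m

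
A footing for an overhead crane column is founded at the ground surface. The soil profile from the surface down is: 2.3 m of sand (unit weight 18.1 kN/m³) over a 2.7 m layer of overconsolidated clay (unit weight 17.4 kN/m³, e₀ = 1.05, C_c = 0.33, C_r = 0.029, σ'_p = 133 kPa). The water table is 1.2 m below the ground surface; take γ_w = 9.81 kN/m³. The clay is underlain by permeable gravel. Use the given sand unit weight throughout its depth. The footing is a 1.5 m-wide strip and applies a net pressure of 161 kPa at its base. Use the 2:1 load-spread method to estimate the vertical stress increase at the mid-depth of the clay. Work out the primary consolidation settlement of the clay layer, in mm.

Mid-depth of clay below the ground surface: z = 2.3 + 2.7/2 = 3.65 m.
Total vertical stress at mid-clay: σ_v = 18.1×2.3 + 17.4×1.35 = 65.12 kPa.
Pore pressure: u = 9.81×(3.65 − 1.2) = 24.035 kPa.
Initial effective stress: σ'_0 = σ_v − u = 65.12 − 24.035 = 41.085 kPa.
Stress increase at mid-clay by the 2:1 spreading method:
Δσ = qB/(B+z) = 161×1.5/(1.5+3.65) = 46.893 kPa
Final effective stress: σ'_f = 41.085 + 46.893 = 87.978 kPa.
σ'_f = 87.978 ≤ σ'_p = 133 kPa, so the clay remains overconsolidated and only the recompression index applies:
S_c = C_r·H/(1+e₀)·log₁₀(σ'_f/σ'_0) = 0.029×2.7/2.05×log₁₀(87.978/41.085)
    = 0.038196 × 0.33069 = 0.01263 m

S_c ≈ 12.6 mm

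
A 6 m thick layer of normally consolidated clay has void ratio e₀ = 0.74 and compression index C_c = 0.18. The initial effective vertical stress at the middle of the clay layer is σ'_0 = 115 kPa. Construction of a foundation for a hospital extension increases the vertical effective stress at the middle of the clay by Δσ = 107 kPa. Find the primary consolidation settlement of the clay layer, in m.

Final effective stress: σ'_f = σ'_0 + Δσ = 115 + 107 = 222 kPa.
Normally consolidated clay, so the full stress increment lies on the virgin compression line:
S_c = C_c·H/(1+e₀)·log₁₀(σ'_f/σ'_0) = 0.18×6/(1+0.74)×log₁₀(222/115)
    = 0.62069 × 0.28566 = 0.1773 m

S_c ≈ 0.177 m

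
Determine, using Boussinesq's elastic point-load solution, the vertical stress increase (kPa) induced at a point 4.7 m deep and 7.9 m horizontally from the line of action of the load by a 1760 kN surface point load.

Boussinesq vertical stress below a point load on an elastic half-space:
Δσ_z = 3P/(2πz²) · [1 + (r/z)²]^(−5/2)
r/z = 7.9/4.7 = 1.6809; [1+(r/z)²]^(−5/2) = 0.034942.
Δσ_z = 3×1760/(2π×4.7²) × 0.034942 = 38.042 × 0.034942 = 1.329 kPa

Δσ_z ≈ 1.33 kPa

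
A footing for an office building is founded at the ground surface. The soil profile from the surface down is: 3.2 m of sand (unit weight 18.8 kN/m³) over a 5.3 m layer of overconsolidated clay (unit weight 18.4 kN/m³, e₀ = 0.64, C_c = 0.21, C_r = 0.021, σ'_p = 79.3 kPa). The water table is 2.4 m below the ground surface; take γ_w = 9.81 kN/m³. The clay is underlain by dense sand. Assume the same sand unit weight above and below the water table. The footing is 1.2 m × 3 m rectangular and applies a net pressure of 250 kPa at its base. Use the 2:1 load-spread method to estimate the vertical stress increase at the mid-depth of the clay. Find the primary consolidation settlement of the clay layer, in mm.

Mid-depth of clay below the ground surface: z = 3.2 + 5.3/2 = 5.85 m.
Total vertical stress at mid-clay: σ_v = 18.8×3.2 + 18.4×2.65 = 108.92 kPa.
Pore pressure: u = 9.81×(5.85 − 2.4) = 33.845 kPa.
Initial effective stress: σ'_0 = σ_v − u = 108.92 − 33.845 = 75.075 kPa.
Stress increase at mid-clay by the 2:1 spreading method:
Δσ = qBL/((B+z)(L+z)) = 250×1.2×3/((1.2+5.85)(3+5.85)) = 14.425 kPa
Final effective stress: σ'_f = 75.075 + 14.425 = 89.5 kPa.
σ'_f = 89.5 > σ'_p = 79.3 kPa, so the stress path crosses the preconsolidation pressure — recompression up to σ'_p, then virgin compression beyond:
S_c = H/(1+e₀)·[C_r·log₁₀(σ'_p/σ'_0) + C_c·log₁₀(σ'_f/σ'_p)]
    = 5.3/1.64 × [0.021×log₁₀(79.3/75.075) + 0.21×log₁₀(89.5/79.3)]
    = 3.2317 × [0.00049933 + 0.011035] = 0.03728 m

S_c ≈ 37.3 mm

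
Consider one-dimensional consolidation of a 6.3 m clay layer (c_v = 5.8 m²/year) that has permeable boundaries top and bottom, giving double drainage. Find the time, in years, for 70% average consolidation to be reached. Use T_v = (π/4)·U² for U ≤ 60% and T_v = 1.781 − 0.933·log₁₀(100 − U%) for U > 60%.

Drainage path length: H_d = H/2 = 3.15 m (double drainage).
U > 60%: T_v = 1.781 − 0.933·log₁₀(100 − 70) = 0.40285.
t = T_v·H_d²/c_v = 0.40285×3.15²/5.8 = 0.6892 years.

t ≈ 0.689 years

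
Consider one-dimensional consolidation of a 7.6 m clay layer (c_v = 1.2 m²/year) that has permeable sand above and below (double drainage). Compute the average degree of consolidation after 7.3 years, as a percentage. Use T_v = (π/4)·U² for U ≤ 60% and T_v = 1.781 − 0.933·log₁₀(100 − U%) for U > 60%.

U ≈ 81.9 %

Drainage path length: H_d = H/2 = 3.8 m (double drainage).
T_v = c_v·t/H_d² = 1.2×7.3/3.8² = 0.60665.
T_v = 0.60665 corresponds to the U > 60% branch:
U = 1 − 10^((1.781 − T_v)/0.933)/100 = 0.8186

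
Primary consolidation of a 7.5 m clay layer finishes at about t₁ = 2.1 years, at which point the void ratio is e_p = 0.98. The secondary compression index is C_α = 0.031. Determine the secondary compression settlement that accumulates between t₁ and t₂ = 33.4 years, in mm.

S_s ≈ 141 mm

Secondary compression: S_s = C_α·H/(1+e_p)·log₁₀(t₂/t₁)
S_s = 0.031×7.5/(1+0.98)×log₁₀(33.4/2.1)
    = 0.1174 × 1.202 = 0.1411 m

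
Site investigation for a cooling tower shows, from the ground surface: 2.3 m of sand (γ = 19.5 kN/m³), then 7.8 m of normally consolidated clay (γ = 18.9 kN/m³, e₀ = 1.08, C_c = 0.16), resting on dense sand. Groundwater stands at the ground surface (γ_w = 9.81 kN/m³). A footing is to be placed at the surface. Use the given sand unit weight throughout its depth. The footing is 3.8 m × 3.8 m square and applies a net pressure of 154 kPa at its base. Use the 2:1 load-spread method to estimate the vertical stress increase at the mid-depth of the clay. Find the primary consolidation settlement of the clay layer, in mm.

Mid-depth of clay below the ground surface: z = 2.3 + 7.8/2 = 6.2 m.
Total vertical stress at mid-clay: σ_v = 19.5×2.3 + 18.9×3.9 = 118.56 kPa.
Pore pressure: u = 9.81×(6.2 − 0) = 60.822 kPa.
Initial effective stress: σ'_0 = σ_v − u = 118.56 − 60.822 = 57.738 kPa.
Stress increase at mid-clay by the 2:1 spreading method:
Δσ = qBL/((B+z)(L+z)) = 154×3.8×3.8/((3.8+6.2)(3.8+6.2)) = 22.238 kPa
Final effective stress: σ'_f = σ'_0 + Δσ = 57.738 + 22.238 = 79.976 kPa.
Normally consolidated clay, so the full stress increment lies on the virgin compression line:
S_c = C_c·H/(1+e₀)·log₁₀(σ'_f/σ'_0) = 0.16×7.8/(1+1.08)×log₁₀(79.976/57.738)
    = 0.6 × 0.1415 = 0.0849 m

S_c ≈ 84.9 mm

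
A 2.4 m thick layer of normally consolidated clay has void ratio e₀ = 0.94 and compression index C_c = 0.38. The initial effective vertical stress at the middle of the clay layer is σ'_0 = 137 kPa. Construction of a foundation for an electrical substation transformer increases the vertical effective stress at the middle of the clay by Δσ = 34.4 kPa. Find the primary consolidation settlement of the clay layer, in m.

Final effective stress: σ'_f = σ'_0 + Δσ = 137 + 34.4 = 171.4 kPa.
Normally consolidated clay, so the full stress increment lies on the virgin compression line:
S_c = C_c·H/(1+e₀)·log₁₀(σ'_f/σ'_0) = 0.38×2.4/(1+0.94)×log₁₀(171.4/137)
    = 0.4701 × 0.09729 = 0.04574 m

S_c ≈ 0.0457 m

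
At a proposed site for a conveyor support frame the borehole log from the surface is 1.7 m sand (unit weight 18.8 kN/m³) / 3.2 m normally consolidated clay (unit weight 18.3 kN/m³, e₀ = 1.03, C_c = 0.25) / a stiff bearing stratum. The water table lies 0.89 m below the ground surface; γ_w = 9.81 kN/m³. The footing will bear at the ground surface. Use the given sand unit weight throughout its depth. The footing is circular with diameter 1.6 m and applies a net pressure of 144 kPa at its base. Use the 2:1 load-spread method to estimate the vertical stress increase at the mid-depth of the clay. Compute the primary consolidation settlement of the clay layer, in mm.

Mid-depth of clay below the ground surface: z = 1.7 + 3.2/2 = 3.3 m.
Total vertical stress at mid-clay: σ_v = 18.8×1.7 + 18.3×1.6 = 61.24 kPa.
Pore pressure: u = 9.81×(3.3 − 0.89) = 23.642 kPa.
Initial effective stress: σ'_0 = σ_v − u = 61.24 − 23.642 = 37.598 kPa.
Stress increase at mid-clay by the 2:1 spreading method:
Δσ ≈ qD²/(D+z)² = 144×1.6²/(1.6+3.3)² = 15.354 kPa
Final effective stress: σ'_f = σ'_0 + Δσ = 37.598 + 15.354 = 52.952 kPa.
Normally consolidated clay, so the full stress increment lies on the virgin compression line:
S_c = C_c·H/(1+e₀)·log₁₀(σ'_f/σ'_0) = 0.25×3.2/(1+1.03)×log₁₀(52.952/37.598)
    = 0.39409 × 0.14872 = 0.05861 m

S_c ≈ 58.6 mm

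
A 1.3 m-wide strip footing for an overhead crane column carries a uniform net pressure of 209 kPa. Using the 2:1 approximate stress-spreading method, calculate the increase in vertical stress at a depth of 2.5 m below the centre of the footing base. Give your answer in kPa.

By the 2:1 method the load spreads at 1 horizontal : 2 vertical, so at depth z the loaded area has grown by z in each plan dimension:
Δσ = qB/(B+z) = 209×1.3/(1.3+2.5) = 71.5 kPa

Δσ_z ≈ 71.5 kPa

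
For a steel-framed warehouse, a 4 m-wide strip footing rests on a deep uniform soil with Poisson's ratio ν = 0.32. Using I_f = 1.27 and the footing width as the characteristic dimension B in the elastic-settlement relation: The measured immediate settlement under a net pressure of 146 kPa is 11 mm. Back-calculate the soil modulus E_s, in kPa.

S_e = q·B·(1−ν²)/E_s · I_f  ⇒  E_s = q·B·(1−ν²)·I_f / S_e.
E_s = 146 × 4 × 0.8976 × 1.27 / 0.011 = 60520 kPa

E_s ≈ 60500 kPa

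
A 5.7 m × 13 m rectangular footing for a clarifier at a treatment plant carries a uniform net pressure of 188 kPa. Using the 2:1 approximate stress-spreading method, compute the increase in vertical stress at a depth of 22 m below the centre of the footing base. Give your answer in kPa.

By the 2:1 method the load spreads at 1 horizontal : 2 vertical, so at depth z the loaded area has grown by z in each plan dimension:
Δσ = qBL/((B+z)(L+z)) = 188×5.7×13/((5.7+22)(13+22)) = 14.369 kPa

Δσ_z ≈ 14.4 kPa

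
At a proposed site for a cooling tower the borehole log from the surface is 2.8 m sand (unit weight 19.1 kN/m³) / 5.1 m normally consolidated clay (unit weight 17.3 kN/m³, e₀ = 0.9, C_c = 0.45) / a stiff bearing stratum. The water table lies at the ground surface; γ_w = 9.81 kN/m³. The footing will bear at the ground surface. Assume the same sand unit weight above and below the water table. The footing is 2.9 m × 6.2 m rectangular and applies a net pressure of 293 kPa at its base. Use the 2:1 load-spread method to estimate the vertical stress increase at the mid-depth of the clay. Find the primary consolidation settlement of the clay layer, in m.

Mid-depth of clay below the ground surface: z = 2.8 + 5.1/2 = 5.35 m.
Total vertical stress at mid-clay: σ_v = 19.1×2.8 + 17.3×2.55 = 97.595 kPa.
Pore pressure: u = 9.81×(5.35 − 0) = 52.483 kPa.
Initial effective stress: σ'_0 = σ_v − u = 97.595 − 52.483 = 45.112 kPa.
Stress increase at mid-clay by the 2:1 spreading method:
Δσ = qBL/((B+z)(L+z)) = 293×2.9×6.2/((2.9+5.35)(6.2+5.35)) = 55.287 kPa
Final effective stress: σ'_f = σ'_0 + Δσ = 45.112 + 55.287 = 100.4 kPa.
Normally consolidated clay, so the full stress increment lies on the virgin compression line:
S_c = C_c·H/(1+e₀)·log₁₀(σ'_f/σ'_0) = 0.45×5.1/(1+0.9)×log₁₀(100.4/45.112)
    = 1.2079 × 0.34744 = 0.4197 m

S_c ≈ 0.42 m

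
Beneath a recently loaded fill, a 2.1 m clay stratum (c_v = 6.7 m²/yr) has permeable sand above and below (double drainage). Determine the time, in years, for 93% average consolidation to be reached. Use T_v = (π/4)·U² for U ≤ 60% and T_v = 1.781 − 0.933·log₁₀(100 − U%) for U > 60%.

t ≈ 0.163 years

Drainage path length: H_d = H/2 = 1.05 m (double drainage).
U > 60%: T_v = 1.781 − 0.933·log₁₀(100 − 93) = 0.99252.
t = T_v·H_d²/c_v = 0.99252×1.05²/6.7 = 0.1633 years.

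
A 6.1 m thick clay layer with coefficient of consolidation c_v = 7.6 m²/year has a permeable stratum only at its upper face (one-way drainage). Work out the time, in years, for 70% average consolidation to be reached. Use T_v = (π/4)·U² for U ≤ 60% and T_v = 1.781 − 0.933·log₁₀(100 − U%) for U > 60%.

t ≈ 1.97 years

Drainage path length: H_d = H = 6.1 m (single drainage).
U > 60%: T_v = 1.781 − 0.933·log₁₀(100 − 70) = 0.40285.
t = T_v·H_d²/c_v = 0.40285×6.1²/7.6 = 1.972 years.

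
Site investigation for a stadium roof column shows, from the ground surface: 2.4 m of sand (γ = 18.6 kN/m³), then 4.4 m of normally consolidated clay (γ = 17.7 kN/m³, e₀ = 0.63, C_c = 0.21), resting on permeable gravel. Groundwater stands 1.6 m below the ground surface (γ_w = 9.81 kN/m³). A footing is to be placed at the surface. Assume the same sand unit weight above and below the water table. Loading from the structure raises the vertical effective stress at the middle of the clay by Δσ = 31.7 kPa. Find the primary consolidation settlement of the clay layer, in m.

Mid-depth of clay below the ground surface: z = 2.4 + 4.4/2 = 4.6 m.
Total vertical stress at mid-clay: σ_v = 18.6×2.4 + 17.7×2.2 = 83.58 kPa.
Pore pressure: u = 9.81×(4.6 − 1.6) = 29.43 kPa.
Initial effective stress: σ'_0 = σ_v − u = 83.58 − 29.43 = 54.15 kPa.
Final effective stress: σ'_f = σ'_0 + Δσ = 54.15 + 31.7 = 85.85 kPa.
Normally consolidated clay, so the full stress increment lies on the virgin compression line:
S_c = C_c·H/(1+e₀)·log₁₀(σ'_f/σ'_0) = 0.21×4.4/(1+0.63)×log₁₀(85.85/54.15)
    = 0.56687 × 0.20014 = 0.1135 m

S_c ≈ 0.113 m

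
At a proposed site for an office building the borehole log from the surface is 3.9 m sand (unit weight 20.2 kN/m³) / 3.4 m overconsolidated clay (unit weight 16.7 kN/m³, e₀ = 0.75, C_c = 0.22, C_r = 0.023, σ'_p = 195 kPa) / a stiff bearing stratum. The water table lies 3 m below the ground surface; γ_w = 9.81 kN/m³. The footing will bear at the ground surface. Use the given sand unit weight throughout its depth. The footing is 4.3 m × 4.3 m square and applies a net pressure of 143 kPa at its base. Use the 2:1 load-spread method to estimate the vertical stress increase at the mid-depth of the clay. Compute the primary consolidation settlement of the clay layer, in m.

S_c ≈ 0.00554 m

Mid-depth of clay below the ground surface: z = 3.9 + 3.4/2 = 5.6 m.
Total vertical stress at mid-clay: σ_v = 20.2×3.9 + 16.7×1.7 = 107.17 kPa.
Pore pressure: u = 9.81×(5.6 − 3) = 25.506 kPa.
Initial effective stress: σ'_0 = σ_v − u = 107.17 − 25.506 = 81.664 kPa.
Stress increase at mid-clay by the 2:1 spreading method:
Δσ = qBL/((B+z)(L+z)) = 143×4.3×4.3/((4.3+5.6)(4.3+5.6)) = 26.978 kPa
Final effective stress: σ'_f = 81.664 + 26.978 = 108.64 kPa.
σ'_f = 108.64 ≤ σ'_p = 195 kPa, so the clay remains overconsolidated and only the recompression index applies:
S_c = C_r·H/(1+e₀)·log₁₀(σ'_f/σ'_0) = 0.023×3.4/1.75×log₁₀(108.64/81.664)
    = 0.044687 × 0.12396 = 0.005539 m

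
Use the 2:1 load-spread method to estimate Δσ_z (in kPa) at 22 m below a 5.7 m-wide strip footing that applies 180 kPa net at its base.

By the 2:1 method the load spreads at 1 horizontal : 2 vertical, so at depth z the loaded area has grown by z in each plan dimension:
Δσ = qB/(B+z) = 180×5.7/(5.7+22) = 37.04 kPa

Δσ_z ≈ 37 kPa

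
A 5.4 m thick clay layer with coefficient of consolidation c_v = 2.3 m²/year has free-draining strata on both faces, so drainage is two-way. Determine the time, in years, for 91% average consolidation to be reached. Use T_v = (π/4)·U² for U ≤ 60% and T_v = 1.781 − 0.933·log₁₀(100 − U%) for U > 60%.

t ≈ 2.82 years

Drainage path length: H_d = H/2 = 2.7 m (double drainage).
U > 60%: T_v = 1.781 − 0.933·log₁₀(100 − 91) = 0.89069.
t = T_v·H_d²/c_v = 0.89069×2.7²/2.3 = 2.823 years.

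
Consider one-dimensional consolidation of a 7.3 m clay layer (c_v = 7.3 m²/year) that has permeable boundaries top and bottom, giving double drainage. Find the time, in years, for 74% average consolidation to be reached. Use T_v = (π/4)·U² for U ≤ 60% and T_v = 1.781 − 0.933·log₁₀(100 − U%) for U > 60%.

t ≈ 0.841 years

Drainage path length: H_d = H/2 = 3.65 m (double drainage).
U > 60%: T_v = 1.781 − 0.933·log₁₀(100 − 74) = 0.46083.
t = T_v·H_d²/c_v = 0.46083×3.65²/7.3 = 0.841 years.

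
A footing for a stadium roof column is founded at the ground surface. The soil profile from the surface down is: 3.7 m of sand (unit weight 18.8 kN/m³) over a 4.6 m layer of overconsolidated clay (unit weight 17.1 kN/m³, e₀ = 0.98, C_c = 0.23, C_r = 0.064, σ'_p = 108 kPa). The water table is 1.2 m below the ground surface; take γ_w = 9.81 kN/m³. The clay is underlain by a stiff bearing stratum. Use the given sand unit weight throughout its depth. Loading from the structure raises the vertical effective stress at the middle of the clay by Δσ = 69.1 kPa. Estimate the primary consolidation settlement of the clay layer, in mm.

Mid-depth of clay below the ground surface: z = 3.7 + 4.6/2 = 6 m.
Total vertical stress at mid-clay: σ_v = 18.8×3.7 + 17.1×2.3 = 108.89 kPa.
Pore pressure: u = 9.81×(6 − 1.2) = 47.088 kPa.
Initial effective stress: σ'_0 = σ_v − u = 108.89 − 47.088 = 61.802 kPa.
Final effective stress: σ'_f = 61.802 + 69.1 = 130.9 kPa.
σ'_f = 130.9 > σ'_p = 108 kPa, so the stress path crosses the preconsolidation pressure — recompression up to σ'_p, then virgin compression beyond:
S_c = H/(1+e₀)·[C_r·log₁₀(σ'_p/σ'_0) + C_c·log₁₀(σ'_f/σ'_p)]
    = 4.6/1.98 × [0.064×log₁₀(108/61.802) + 0.23×log₁₀(130.9/108)]
    = 2.3232 × [0.015515 + 0.019209] = 0.08067 m

S_c ≈ 80.7 mm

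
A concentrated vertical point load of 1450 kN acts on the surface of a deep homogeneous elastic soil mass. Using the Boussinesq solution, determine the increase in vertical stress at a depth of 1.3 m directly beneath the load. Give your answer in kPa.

Boussinesq vertical stress below a point load on an elastic half-space:
Δσ_z = 3P/(2πz²) · [1 + (r/z)²]^(−5/2)
r/z = 0/1.3 = 0; [1+(r/z)²]^(−5/2) = 1.
Δσ_z = 3×1450/(2π×1.3²) × 1 = 409.66 × 1 = 409.7 kPa

Δσ_z ≈ 410 kPa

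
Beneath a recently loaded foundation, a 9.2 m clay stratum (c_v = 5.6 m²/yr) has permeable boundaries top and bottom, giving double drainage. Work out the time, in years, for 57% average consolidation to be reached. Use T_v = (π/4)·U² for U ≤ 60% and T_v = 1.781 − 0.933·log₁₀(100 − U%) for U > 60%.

t ≈ 0.964 years

Drainage path length: H_d = H/2 = 4.6 m (double drainage).
U ≤ 60%: T_v = (π/4)·U² = (π/4)×0.57² = 0.25518.
t = T_v·H_d²/c_v = 0.25518×4.6²/5.6 = 0.9642 years.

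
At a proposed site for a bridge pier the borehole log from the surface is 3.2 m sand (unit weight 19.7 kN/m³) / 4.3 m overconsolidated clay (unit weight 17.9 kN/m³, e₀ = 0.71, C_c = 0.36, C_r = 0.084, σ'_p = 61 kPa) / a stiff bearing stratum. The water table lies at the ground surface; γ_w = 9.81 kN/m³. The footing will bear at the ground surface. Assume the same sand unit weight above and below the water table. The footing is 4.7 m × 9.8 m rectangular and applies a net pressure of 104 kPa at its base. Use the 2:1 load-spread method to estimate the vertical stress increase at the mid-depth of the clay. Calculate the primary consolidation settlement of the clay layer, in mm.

Mid-depth of clay below the ground surface: z = 3.2 + 4.3/2 = 5.35 m.
Total vertical stress at mid-clay: σ_v = 19.7×3.2 + 17.9×2.15 = 101.52 kPa.
Pore pressure: u = 9.81×(5.35 − 0) = 52.483 kPa.
Initial effective stress: σ'_0 = σ_v − u = 101.52 − 52.483 = 49.037 kPa.
Stress increase at mid-clay by the 2:1 spreading method:
Δσ = qBL/((B+z)(L+z)) = 104×4.7×9.8/((4.7+5.35)(9.8+5.35)) = 31.461 kPa
Final effective stress: σ'_f = 49.037 + 31.461 = 80.498 kPa.
σ'_f = 80.498 > σ'_p = 61 kPa, so the stress path crosses the preconsolidation pressure — recompression up to σ'_p, then virgin compression beyond:
S_c = H/(1+e₀)·[C_r·log₁₀(σ'_p/σ'_0) + C_c·log₁₀(σ'_f/σ'_p)]
    = 4.3/1.71 × [0.084×log₁₀(61/49.037) + 0.36×log₁₀(80.498/61)]
    = 2.5146 × [0.0079637 + 0.043364] = 0.1291 m

S_c ≈ 129 mm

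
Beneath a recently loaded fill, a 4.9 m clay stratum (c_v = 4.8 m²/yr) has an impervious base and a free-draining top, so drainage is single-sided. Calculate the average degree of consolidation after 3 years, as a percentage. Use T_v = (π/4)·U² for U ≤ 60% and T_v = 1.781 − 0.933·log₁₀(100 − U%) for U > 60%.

Drainage path length: H_d = H = 4.9 m (single drainage).
T_v = c_v·t/H_d² = 4.8×3/4.9² = 0.59975.
T_v = 0.59975 corresponds to the U > 60% branch:
U = 1 − 10^((1.781 − T_v)/0.933)/100 = 0.8155

U ≈ 81.5 %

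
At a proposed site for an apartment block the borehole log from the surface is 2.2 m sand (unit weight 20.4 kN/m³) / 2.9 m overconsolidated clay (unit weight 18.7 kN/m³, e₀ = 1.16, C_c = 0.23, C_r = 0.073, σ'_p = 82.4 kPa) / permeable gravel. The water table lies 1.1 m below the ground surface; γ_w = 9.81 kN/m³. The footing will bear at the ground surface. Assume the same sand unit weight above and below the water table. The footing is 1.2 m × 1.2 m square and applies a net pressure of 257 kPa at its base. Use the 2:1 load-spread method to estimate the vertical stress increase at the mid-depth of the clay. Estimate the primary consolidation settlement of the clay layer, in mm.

Mid-depth of clay below the ground surface: z = 2.2 + 2.9/2 = 3.65 m.
Total vertical stress at mid-clay: σ_v = 20.4×2.2 + 18.7×1.45 = 71.995 kPa.
Pore pressure: u = 9.81×(3.65 − 1.1) = 25.015 kPa.
Initial effective stress: σ'_0 = σ_v − u = 71.995 − 25.015 = 46.98 kPa.
Stress increase at mid-clay by the 2:1 spreading method:
Δσ = qBL/((B+z)(L+z)) = 257×1.2×1.2/((1.2+3.65)(1.2+3.65)) = 15.733 kPa
Final effective stress: σ'_f = 46.98 + 15.733 = 62.713 kPa.
σ'_f = 62.713 ≤ σ'_p = 82.4 kPa, so the clay remains overconsolidated and only the recompression index applies:
S_c = C_r·H/(1+e₀)·log₁₀(σ'_f/σ'_0) = 0.073×2.9/2.16×log₁₀(62.713/46.98)
    = 0.09801 × 0.12544 = 0.01229 m

S_c ≈ 12.3 mm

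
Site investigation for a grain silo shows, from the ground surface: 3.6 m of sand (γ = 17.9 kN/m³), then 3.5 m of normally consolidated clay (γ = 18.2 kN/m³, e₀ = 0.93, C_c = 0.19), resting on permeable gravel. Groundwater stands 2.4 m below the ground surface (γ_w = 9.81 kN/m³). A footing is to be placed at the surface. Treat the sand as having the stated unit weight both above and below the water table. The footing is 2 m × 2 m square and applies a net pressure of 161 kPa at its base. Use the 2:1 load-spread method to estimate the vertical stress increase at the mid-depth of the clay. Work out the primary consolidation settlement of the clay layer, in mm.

S_c ≈ 24.4 mm

Mid-depth of clay below the ground surface: z = 3.6 + 3.5/2 = 5.35 m.
Total vertical stress at mid-clay: σ_v = 17.9×3.6 + 18.2×1.75 = 96.29 kPa.
Pore pressure: u = 9.81×(5.35 − 2.4) = 28.94 kPa.
Initial effective stress: σ'_0 = σ_v − u = 96.29 − 28.94 = 67.35 kPa.
Stress increase at mid-clay by the 2:1 spreading method:
Δσ = qBL/((B+z)(L+z)) = 161×2×2/((2+5.35)(2+5.35)) = 11.921 kPa
Final effective stress: σ'_f = σ'_0 + Δσ = 67.35 + 11.921 = 79.271 kPa.
Normally consolidated clay, so the full stress increment lies on the virgin compression line:
S_c = C_c·H/(1+e₀)·log₁₀(σ'_f/σ'_0) = 0.19×3.5/(1+0.93)×log₁₀(79.271/67.35)
    = 0.34456 × 0.070777 = 0.02439 m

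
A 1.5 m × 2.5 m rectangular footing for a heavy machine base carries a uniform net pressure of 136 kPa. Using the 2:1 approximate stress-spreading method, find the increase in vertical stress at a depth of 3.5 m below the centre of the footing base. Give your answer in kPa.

Δσ_z ≈ 17 kPa

By the 2:1 method the load spreads at 1 horizontal : 2 vertical, so at depth z the loaded area has grown by z in each plan dimension:
Δσ = qBL/((B+z)(L+z)) = 136×1.5×2.5/((1.5+3.5)(2.5+3.5)) = 17 kPa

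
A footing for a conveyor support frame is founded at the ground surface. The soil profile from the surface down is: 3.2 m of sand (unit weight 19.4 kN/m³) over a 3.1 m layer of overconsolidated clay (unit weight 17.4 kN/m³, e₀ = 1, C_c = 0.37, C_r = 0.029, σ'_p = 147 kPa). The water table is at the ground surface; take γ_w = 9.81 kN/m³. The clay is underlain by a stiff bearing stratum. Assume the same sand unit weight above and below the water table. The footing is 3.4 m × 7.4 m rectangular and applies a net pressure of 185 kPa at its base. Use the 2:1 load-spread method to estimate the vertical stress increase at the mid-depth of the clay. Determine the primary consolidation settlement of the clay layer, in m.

Mid-depth of clay below the ground surface: z = 3.2 + 3.1/2 = 4.75 m.
Total vertical stress at mid-clay: σ_v = 19.4×3.2 + 17.4×1.55 = 89.05 kPa.
Pore pressure: u = 9.81×(4.75 − 0) = 46.598 kPa.
Initial effective stress: σ'_0 = σ_v − u = 89.05 − 46.598 = 42.452 kPa.
Stress increase at mid-clay by the 2:1 spreading method:
Δσ = qBL/((B+z)(L+z)) = 185×3.4×7.4/((3.4+4.75)(7.4+4.75)) = 47.005 kPa
Final effective stress: σ'_f = 42.452 + 47.005 = 89.457 kPa.
σ'_f = 89.457 ≤ σ'_p = 147 kPa, so the clay remains overconsolidated and only the recompression index applies:
S_c = C_r·H/(1+e₀)·log₁₀(σ'_f/σ'_0) = 0.029×3.1/2×log₁₀(89.457/42.452)
    = 0.04495 × 0.32372 = 0.01455 m

S_c ≈ 0.0146 m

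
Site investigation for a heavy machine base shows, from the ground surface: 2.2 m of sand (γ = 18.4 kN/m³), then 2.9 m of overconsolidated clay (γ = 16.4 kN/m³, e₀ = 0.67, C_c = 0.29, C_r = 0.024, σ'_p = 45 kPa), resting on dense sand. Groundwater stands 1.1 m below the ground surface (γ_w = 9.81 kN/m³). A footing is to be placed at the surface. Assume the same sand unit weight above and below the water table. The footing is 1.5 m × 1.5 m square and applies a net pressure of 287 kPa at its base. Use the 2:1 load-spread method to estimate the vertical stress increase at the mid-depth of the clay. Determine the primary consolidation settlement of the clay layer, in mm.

S_c ≈ 78.1 mm

Mid-depth of clay below the ground surface: z = 2.2 + 2.9/2 = 3.65 m.
Total vertical stress at mid-clay: σ_v = 18.4×2.2 + 16.4×1.45 = 64.26 kPa.
Pore pressure: u = 9.81×(3.65 − 1.1) = 25.015 kPa.
Initial effective stress: σ'_0 = σ_v − u = 64.26 − 25.015 = 39.245 kPa.
Stress increase at mid-clay by the 2:1 spreading method:
Δσ = qBL/((B+z)(L+z)) = 287×1.5×1.5/((1.5+3.65)(1.5+3.65)) = 24.347 kPa
Final effective stress: σ'_f = 39.245 + 24.347 = 63.592 kPa.
σ'_f = 63.592 > σ'_p = 45 kPa, so the stress path crosses the preconsolidation pressure — recompression up to σ'_p, then virgin compression beyond:
S_c = H/(1+e₀)·[C_r·log₁₀(σ'_p/σ'_0) + C_c·log₁₀(σ'_f/σ'_p)]
    = 2.9/1.67 × [0.024×log₁₀(45/39.245) + 0.29×log₁₀(63.592/45)]
    = 1.7365 × [0.0014263 + 0.043555] = 0.07811 m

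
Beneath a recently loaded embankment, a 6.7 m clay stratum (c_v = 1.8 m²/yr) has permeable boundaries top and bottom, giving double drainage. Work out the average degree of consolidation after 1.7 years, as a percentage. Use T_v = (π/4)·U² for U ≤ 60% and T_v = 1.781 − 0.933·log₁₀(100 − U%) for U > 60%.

U ≈ 58.9 %

Drainage path length: H_d = H/2 = 3.35 m (double drainage).
T_v = c_v·t/H_d² = 1.8×1.7/3.35² = 0.27267.
T_v = 0.27267 corresponds to the U ≤ 60% branch:
U = √(4T_v/π) = 0.5892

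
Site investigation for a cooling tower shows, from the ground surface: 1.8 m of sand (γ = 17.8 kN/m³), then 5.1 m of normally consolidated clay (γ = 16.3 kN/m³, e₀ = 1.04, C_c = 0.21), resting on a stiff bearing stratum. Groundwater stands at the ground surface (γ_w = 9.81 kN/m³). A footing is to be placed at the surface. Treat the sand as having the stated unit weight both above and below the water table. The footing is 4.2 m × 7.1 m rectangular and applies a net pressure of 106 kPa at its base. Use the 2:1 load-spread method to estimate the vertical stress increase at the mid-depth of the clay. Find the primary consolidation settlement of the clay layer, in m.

S_c ≈ 0.163 m

Mid-depth of clay below the ground surface: z = 1.8 + 5.1/2 = 4.35 m.
Total vertical stress at mid-clay: σ_v = 17.8×1.8 + 16.3×2.55 = 73.605 kPa.
Pore pressure: u = 9.81×(4.35 − 0) = 42.673 kPa.
Initial effective stress: σ'_0 = σ_v − u = 73.605 − 42.673 = 30.932 kPa.
Stress increase at mid-clay by the 2:1 spreading method:
Δσ = qBL/((B+z)(L+z)) = 106×4.2×7.1/((4.2+4.35)(7.1+4.35)) = 32.288 kPa
Final effective stress: σ'_f = σ'_0 + Δσ = 30.932 + 32.288 = 63.22 kPa.
Normally consolidated clay, so the full stress increment lies on the virgin compression line:
S_c = C_c·H/(1+e₀)·log₁₀(σ'_f/σ'_0) = 0.21×5.1/(1+1.04)×log₁₀(63.22/30.932)
    = 0.525 × 0.31045 = 0.163 m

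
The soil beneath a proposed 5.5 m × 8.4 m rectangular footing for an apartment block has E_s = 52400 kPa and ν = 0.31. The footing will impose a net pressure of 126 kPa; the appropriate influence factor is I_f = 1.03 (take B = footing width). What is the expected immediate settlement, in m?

Immediate (elastic) settlement: S_e = q·B·(1−ν²)/E_s · I_f.
S_e = 126 × 5.5 × (1 − 0.31²) / 52400 × 1.03
    = 126 × 5.5 × 0.9039 / 52400 × 1.03
    = 0.01231 m

S_e ≈ 0.0123 m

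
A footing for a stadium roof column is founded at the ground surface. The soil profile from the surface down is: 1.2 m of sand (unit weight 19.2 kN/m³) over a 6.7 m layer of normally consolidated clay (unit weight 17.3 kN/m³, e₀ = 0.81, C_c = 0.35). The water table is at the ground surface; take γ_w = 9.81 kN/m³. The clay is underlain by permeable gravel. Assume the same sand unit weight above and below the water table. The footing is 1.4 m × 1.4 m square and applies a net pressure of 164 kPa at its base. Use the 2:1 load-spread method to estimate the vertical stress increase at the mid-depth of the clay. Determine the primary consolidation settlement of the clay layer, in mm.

S_c ≈ 125 mm

Mid-depth of clay below the ground surface: z = 1.2 + 6.7/2 = 4.55 m.
Total vertical stress at mid-clay: σ_v = 19.2×1.2 + 17.3×3.35 = 80.995 kPa.
Pore pressure: u = 9.81×(4.55 − 0) = 44.636 kPa.
Initial effective stress: σ'_0 = σ_v − u = 80.995 − 44.636 = 36.359 kPa.
Stress increase at mid-clay by the 2:1 spreading method:
Δσ = qBL/((B+z)(L+z)) = 164×1.4×1.4/((1.4+4.55)(1.4+4.55)) = 9.0796 kPa
Final effective stress: σ'_f = σ'_0 + Δσ = 36.359 + 9.0796 = 45.439 kPa.
Normally consolidated clay, so the full stress increment lies on the virgin compression line:
S_c = C_c·H/(1+e₀)·log₁₀(σ'_f/σ'_0) = 0.35×6.7/(1+0.81)×log₁₀(45.439/36.359)
    = 1.2956 × 0.096817 = 0.1254 m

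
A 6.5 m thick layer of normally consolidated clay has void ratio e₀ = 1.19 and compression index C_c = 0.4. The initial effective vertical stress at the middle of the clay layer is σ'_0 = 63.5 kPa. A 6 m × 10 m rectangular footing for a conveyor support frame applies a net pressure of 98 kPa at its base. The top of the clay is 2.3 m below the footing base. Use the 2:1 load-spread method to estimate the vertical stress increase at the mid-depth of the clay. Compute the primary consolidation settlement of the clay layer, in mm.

S_c ≈ 214 mm

Mid-depth of clay below the footing base: z = 2.3 + 6.5/2 = 5.55 m.
Stress increase at mid-clay by the 2:1 spreading method:
Δσ = qBL/((B+z)(L+z)) = 98×6×10/((6+5.55)(10+5.55)) = 32.739 kPa
Final effective stress: σ'_f = σ'_0 + Δσ = 63.5 + 32.739 = 96.239 kPa.
Normally consolidated clay, so the full stress increment lies on the virgin compression line:
S_c = C_c·H/(1+e₀)·log₁₀(σ'_f/σ'_0) = 0.4×6.5/(1+1.19)×log₁₀(96.239/63.5)
    = 1.1872 × 0.18058 = 0.2144 m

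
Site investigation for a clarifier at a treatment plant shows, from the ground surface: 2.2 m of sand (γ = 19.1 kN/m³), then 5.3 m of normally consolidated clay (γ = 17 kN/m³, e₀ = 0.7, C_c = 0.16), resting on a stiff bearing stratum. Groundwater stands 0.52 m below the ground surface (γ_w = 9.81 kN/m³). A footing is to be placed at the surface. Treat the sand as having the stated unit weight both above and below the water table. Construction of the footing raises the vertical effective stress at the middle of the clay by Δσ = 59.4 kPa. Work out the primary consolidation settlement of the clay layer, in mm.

S_c ≈ 183 mm

Mid-depth of clay below the ground surface: z = 2.2 + 5.3/2 = 4.85 m.
Total vertical stress at mid-clay: σ_v = 19.1×2.2 + 17×2.65 = 87.07 kPa.
Pore pressure: u = 9.81×(4.85 − 0.52) = 42.477 kPa.
Initial effective stress: σ'_0 = σ_v − u = 87.07 − 42.477 = 44.593 kPa.
Final effective stress: σ'_f = σ'_0 + Δσ = 44.593 + 59.4 = 103.99 kPa.
Normally consolidated clay, so the full stress increment lies on the virgin compression line:
S_c = C_c·H/(1+e₀)·log₁₀(σ'_f/σ'_0) = 0.16×5.3/(1+0.7)×log₁₀(103.99/44.593)
    = 0.49882 × 0.36772 = 0.1834 m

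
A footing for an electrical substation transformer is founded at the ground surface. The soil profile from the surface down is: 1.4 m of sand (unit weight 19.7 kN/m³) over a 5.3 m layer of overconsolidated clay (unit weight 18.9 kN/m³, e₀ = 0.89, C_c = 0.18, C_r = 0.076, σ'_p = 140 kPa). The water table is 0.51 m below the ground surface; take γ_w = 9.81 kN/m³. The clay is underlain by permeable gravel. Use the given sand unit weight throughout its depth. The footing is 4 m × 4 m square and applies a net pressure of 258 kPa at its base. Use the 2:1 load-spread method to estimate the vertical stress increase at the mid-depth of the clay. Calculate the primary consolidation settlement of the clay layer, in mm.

Mid-depth of clay below the ground surface: z = 1.4 + 5.3/2 = 4.05 m.
Total vertical stress at mid-clay: σ_v = 19.7×1.4 + 18.9×2.65 = 77.665 kPa.
Pore pressure: u = 9.81×(4.05 − 0.51) = 34.727 kPa.
Initial effective stress: σ'_0 = σ_v − u = 77.665 − 34.727 = 42.938 kPa.
Stress increase at mid-clay by the 2:1 spreading method:
Δσ = qBL/((B+z)(L+z)) = 258×4×4/((4+4.05)(4+4.05)) = 63.701 kPa
Final effective stress: σ'_f = 42.938 + 63.701 = 106.64 kPa.
σ'_f = 106.64 ≤ σ'_p = 140 kPa, so the clay remains overconsolidated and only the recompression index applies:
S_c = C_r·H/(1+e₀)·log₁₀(σ'_f/σ'_0) = 0.076×5.3/1.89×log₁₀(106.64/42.938)
    = 0.21312 × 0.39508 = 0.0842 m

S_c ≈ 84.2 mm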